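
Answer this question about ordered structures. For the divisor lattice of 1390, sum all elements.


sigma(n) = sum of divisors.
Divisors of 1390: [1, 2, 5, 10, 139, 278, 695, 1390]
Sum = 2520


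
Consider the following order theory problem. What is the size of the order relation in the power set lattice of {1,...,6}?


The order relation is {(a,b) : a <= b}, reflexive so it includes (a,a).
Examples: ({},{}), ({},{1,2}), ({},{1,2,3}), ({},{1,2,3,4}), ({},{1,2,3,4,5}), ...
Total ordered pairs: 729


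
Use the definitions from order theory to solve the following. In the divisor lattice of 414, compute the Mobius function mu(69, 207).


In a divisor lattice, mu(a,b) = mu(b/a) where mu is the classical Mobius function.
b/a = 207/69 = 3
Prime factorization of 3: primes [3]
3 is squarefree with 1 prime factor(s), so mu(3) = (-1)^1 = -1


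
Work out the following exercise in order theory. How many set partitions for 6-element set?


B(n) = number of set partitions of an n-element set.
B(n) satisfies the recurrence: B(n+1) = sum_k C(n,k)*B(k).
B(6) = 203


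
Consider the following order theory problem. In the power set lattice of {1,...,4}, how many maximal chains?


A maximal chain goes from the minimum element to a maximal element via cover relations.
Counting all min-to-max paths in the cover graph.
Total maximal chains: 24


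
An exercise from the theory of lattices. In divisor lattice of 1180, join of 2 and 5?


In a divisor lattice, join = lcm (least common multiple).
gcd(2,5) = 1
lcm(2,5) = 2*5/gcd = 10/1 = 10


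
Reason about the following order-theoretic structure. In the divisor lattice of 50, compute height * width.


Height = length of longest chain minus 1; width = size of largest antichain.
A maximum chain: 1 | 5 | 25 | 50  (height 3).
A maximum antichain: {2, 5}  (width 2).
Product = 3 * 2 = 6


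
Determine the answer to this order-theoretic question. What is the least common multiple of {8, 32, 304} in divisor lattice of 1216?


In a divisor lattice, join = lcm (least common multiple).
Compute lcm iteratively: start with first element, then lcm(current, next).
Elements: [8, 32, 304]
lcm(8,32) = 32
lcm(32,304) = 608
Final lcm = 608


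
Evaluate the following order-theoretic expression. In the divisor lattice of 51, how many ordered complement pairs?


Complement pair (a,b): a meet b = bottom, a join b = top.
Here: gcd(a,b)=1 and lcm(a,b)=51, i.e. a*b=51 with a,b coprime.
Pairs found: (1,51), (3,17), (17,3), (51,1)
Total ordered pairs: 4


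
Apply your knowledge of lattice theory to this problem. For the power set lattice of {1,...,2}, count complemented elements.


An element a is complemented if some b has a meet b = bottom, a join b = top.
every subset A has complement S\A, so all elements are complemented.
Complemented elements: {}, {1}, {2}, {1,2}
Count: 4


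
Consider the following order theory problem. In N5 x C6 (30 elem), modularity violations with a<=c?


Modular law: if a <= c then a v (b ^ c) = (a v b) ^ c.
Check all triples (a,b,c) with a <= c among 30 elements.
  e.g. a=(a,0), b=(c,0), c=(b,0): lhs=(a,0) != rhs=(b,0)
  e.g. a=(a,0), b=(c,1), c=(b,0): lhs=(a,0) != rhs=(b,0)
Total violating triples: 126


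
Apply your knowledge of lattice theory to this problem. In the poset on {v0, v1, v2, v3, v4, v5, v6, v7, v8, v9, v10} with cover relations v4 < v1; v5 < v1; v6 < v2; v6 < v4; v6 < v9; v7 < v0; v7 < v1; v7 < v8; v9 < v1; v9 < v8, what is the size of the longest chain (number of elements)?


A chain is a totally ordered subset; we count the number of elements in a maximum chain.
Compute, for each element x, the size of the longest chain ending at x:
  v3: 1
  v5: 1
  v6: 1
  v7: 1
  v10: 1
  v0: 2
  ...
A maximum chain: v6 < v4 < v1
Number of elements in the longest chain: 3


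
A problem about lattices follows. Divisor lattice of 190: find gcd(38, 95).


In a divisor lattice, meet = gcd (greatest common divisor).
By Euclidean algorithm or factoring: gcd(38,95) = 19


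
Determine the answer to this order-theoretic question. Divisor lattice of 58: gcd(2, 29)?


Meet=gcd.
gcd(2,29)=1


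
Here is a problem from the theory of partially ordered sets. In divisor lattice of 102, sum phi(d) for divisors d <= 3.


Divisors of 102 up to 3: [1, 2, 3]
phi values: [1, 1, 2]
Sum = 4


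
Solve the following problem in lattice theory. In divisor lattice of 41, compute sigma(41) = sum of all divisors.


sigma(n) = sum of divisors.
Divisors of 41: [1, 41]
Sum = 42


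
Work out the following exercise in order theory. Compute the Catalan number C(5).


C(n) = C(2n, n) / (n+1).
C(10, 5) = 252
C(5) = 252 / 6 = 42


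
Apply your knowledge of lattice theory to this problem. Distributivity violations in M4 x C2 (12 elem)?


Distributive law: a ^ (b v c) = (a ^ b) v (a ^ c).
Check all 12^3 = 1728 ordered triples (a,b,c).
  e.g. a=(a1,0), b=(a2,0), c=(a3,0): lhs=(a1,0) != rhs=(0,0)
  e.g. a=(a1,0), b=(a2,0), c=(a3,1): lhs=(a1,0) != rhs=(0,0)
Total violating triples: 192


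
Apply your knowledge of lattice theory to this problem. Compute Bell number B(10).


B(n) = number of set partitions of an n-element set.
B(n) satisfies the recurrence: B(n+1) = sum_k C(n,k)*B(k).
B(10) = 115975


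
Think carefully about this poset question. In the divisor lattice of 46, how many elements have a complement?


An element a is complemented if some b has a meet b = bottom, a join b = top.
a is complemented iff gcd(a, n/a)=1, i.e. a is a unitary divisor of 46.
Complemented elements: 1, 2, 23, 46
Count: 4


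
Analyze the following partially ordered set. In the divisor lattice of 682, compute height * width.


Height = length of longest chain minus 1; width = size of largest antichain.
A maximum chain: 1 | 31 | 341 | 682  (height 3).
A maximum antichain: {2, 11, 31}  (width 3).
Product = 3 * 3 = 9


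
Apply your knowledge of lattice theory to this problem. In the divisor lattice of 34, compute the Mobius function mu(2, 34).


In a divisor lattice, mu(a,b) = mu(b/a) where mu is the classical Mobius function.
b/a = 34/2 = 17
Prime factorization of 17: primes [17]
17 is squarefree with 1 prime factor(s), so mu(17) = (-1)^1 = -1


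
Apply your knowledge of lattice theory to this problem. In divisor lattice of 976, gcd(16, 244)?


Meet=gcd.
gcd(16,244)=4


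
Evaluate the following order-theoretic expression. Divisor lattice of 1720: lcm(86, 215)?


Join=lcm.
gcd(86,215)=43
lcm=430


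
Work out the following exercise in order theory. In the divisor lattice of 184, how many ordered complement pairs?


Complement pair (a,b): a meet b = bottom, a join b = top.
Here: gcd(a,b)=1 and lcm(a,b)=184, i.e. a*b=184 with a,b coprime.
Pairs found: (1,184), (8,23), (23,8), (184,1)
Total ordered pairs: 4


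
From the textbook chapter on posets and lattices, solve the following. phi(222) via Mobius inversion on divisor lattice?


phi(n) = n * prod_{p|n} (1 - 1/p).
Prime divisors of 222: [2, 3, 37]
phi(222) = 222 * (1 - 1/2) * (1 - 1/3) * (1 - 1/37)
phi(222) = 72


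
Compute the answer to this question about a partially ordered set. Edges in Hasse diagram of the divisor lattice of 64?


A cover relation a -< b holds when a < b with no c strictly between.
Cover relations:
  1 -< 2
  2 -< 4
  4 -< 8
  8 -< 16
  16 -< 32
  32 -< 64
Total: 6


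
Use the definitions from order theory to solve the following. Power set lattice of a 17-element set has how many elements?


Power set = 2^n.
2^17 = 131072


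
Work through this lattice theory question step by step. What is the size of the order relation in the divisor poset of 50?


The order relation is {(a,b) : a <= b}, reflexive so it includes (a,a).
Examples: (1,1), (1,10), (1,2), (1,25), (1,5), ...
Total ordered pairs: 18


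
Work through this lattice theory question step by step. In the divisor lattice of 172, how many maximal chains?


A maximal chain goes from the minimum element to a maximal element via cover relations.
Counting all min-to-max paths in the cover graph.
Total maximal chains: 3


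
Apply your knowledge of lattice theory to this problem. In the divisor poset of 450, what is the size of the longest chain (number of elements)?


A chain is a totally ordered subset; we count the number of elements in a maximum chain.
Compute, for each element x, the size of the longest chain ending at x:
  1: 1
  2: 2
  3: 2
  5: 2
  9: 3
  25: 3
  ...
A maximum chain: 1 < 2 < 6 < 18 < 90 < 450
Number of elements in the longest chain: 6


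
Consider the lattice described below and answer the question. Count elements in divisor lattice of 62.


Divisors of 62: [1, 2, 31, 62]
Count: 4


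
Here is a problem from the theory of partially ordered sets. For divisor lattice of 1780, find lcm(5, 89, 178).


In a divisor lattice, join = lcm (least common multiple).
Compute lcm iteratively: start with first element, then lcm(current, next).
Elements: [5, 89, 178]
lcm(5,89) = 445
lcm(445,178) = 890
Final lcm = 890


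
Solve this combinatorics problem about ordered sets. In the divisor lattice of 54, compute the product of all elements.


Divisors of 54: [1, 2, 3, 6, 9, 18, 27, 54]
Product = n^(d(n)/2) = 54^(8/2)
Product = 8503056


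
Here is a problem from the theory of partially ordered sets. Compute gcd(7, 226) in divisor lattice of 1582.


In a divisor lattice, meet = gcd (greatest common divisor).
By Euclidean algorithm or factoring: gcd(7,226) = 1


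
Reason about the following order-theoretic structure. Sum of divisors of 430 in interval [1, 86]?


Interval [1,86] in divisors of 430: [1, 2, 43, 86]
Sum = 132


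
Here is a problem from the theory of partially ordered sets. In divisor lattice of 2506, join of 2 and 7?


In a divisor lattice, join = lcm (least common multiple).
gcd(2,7) = 1
lcm(2,7) = 2*7/gcd = 14/1 = 14


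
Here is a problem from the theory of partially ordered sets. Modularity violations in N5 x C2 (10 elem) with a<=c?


Modular law: if a <= c then a v (b ^ c) = (a v b) ^ c.
Check all triples (a,b,c) with a <= c among 10 elements.
  e.g. a=(a,0), b=(c,0), c=(b,0): lhs=(a,0) != rhs=(b,0)
  e.g. a=(a,0), b=(c,1), c=(b,0): lhs=(a,0) != rhs=(b,0)
Total violating triples: 6


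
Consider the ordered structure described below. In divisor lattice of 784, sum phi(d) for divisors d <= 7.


Divisors of 784 up to 7: [1, 2, 4, 7]
phi values: [1, 1, 2, 6]
Sum = 10


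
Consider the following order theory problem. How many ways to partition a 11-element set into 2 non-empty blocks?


S(n,k) = k*S(n-1,k) + S(n-1,k-1).
S(10,2) = 511, S(10,1) = 1
S(11,2) = 2*511 + 1 = 1022 + 1
S(11,2) = 1023


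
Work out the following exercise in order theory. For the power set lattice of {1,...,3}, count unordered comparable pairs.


A comparable pair {a,b} has a < b or b < a in the order.
Count unordered pairs where one element is strictly below the other.
Examples: {{},{1}}, {{},{2}}, {{},{3}}, {{},{1,2}}, ...
Total comparable pairs: 19


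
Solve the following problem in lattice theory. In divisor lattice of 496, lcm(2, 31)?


Join=lcm.
gcd(2,31)=1
lcm=62


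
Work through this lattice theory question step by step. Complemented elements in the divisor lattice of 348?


An element a is complemented if some b has a meet b = bottom, a join b = top.
a is complemented iff gcd(a, n/a)=1, i.e. a is a unitary divisor of 348.
Complemented elements: 1, 3, 4, 12, 29, 87, ... (2 more)
Count: 8


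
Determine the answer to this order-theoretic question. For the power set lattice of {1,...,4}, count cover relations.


A cover relation a -< b holds when a < b with no c strictly between.
Cover relations:
  {} -< {1}
  {} -< {2}
  {} -< {3}
  {} -< {4}
  {1} -< {1,2}
  {1} -< {1,3}
  {1} -< {1,4}
  {2} -< {1,2}
  ...24 more
Total: 32


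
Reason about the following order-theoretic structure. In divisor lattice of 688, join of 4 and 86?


In a divisor lattice, join = lcm (least common multiple).
gcd(4,86) = 2
lcm(4,86) = 4*86/gcd = 344/2 = 172


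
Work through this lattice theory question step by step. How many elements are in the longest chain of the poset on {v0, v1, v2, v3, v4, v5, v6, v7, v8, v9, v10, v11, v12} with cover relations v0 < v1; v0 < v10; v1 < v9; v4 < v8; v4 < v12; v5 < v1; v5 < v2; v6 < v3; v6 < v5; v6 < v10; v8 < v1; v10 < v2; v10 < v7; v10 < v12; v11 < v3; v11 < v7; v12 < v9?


A chain is a totally ordered subset; we count the number of elements in a maximum chain.
Compute, for each element x, the size of the longest chain ending at x:
  v0: 1
  v4: 1
  v6: 1
  v11: 1
  v5: 2
  v8: 2
  ...
A maximum chain: v6 < v5 < v1 < v9
Number of elements in the longest chain: 4


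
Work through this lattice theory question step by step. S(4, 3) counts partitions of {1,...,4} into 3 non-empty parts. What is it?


S(n,k) = k*S(n-1,k) + S(n-1,k-1).
S(3,3) = 1, S(3,2) = 3
S(4,3) = 3*1 + 3 = 3 + 3
S(4,3) = 6


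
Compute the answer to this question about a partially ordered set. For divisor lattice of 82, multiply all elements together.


Divisors of 82: [1, 2, 41, 82]
Product = n^(d(n)/2) = 82^(4/2)
Product = 6724


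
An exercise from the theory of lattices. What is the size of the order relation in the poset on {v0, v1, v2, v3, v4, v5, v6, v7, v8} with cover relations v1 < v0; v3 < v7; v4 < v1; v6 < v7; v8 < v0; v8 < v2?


The order relation is {(a,b) : a <= b}, reflexive so it includes (a,a).
Examples: (v0,v0), (v1,v0), (v1,v1), (v2,v2), (v3,v3), ...
Total ordered pairs: 16


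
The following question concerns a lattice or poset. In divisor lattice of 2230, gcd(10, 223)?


Meet=gcd.
gcd(10,223)=1


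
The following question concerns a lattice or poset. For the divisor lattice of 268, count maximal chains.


A maximal chain goes from the minimum element to a maximal element via cover relations.
Counting all min-to-max paths in the cover graph.
Total maximal chains: 3


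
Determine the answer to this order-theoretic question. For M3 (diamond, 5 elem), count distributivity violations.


Distributive law: a ^ (b v c) = (a ^ b) v (a ^ c).
Check all 5^3 = 125 ordered triples (a,b,c).
  e.g. a=a1, b=a2, c=a3: lhs=a1 != rhs=0
  e.g. a=a1, b=a3, c=a2: lhs=a1 != rhs=0
Total violating triples: 6


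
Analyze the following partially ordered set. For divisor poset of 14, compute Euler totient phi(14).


phi(n) = n * prod_{p|n} (1 - 1/p).
Prime divisors of 14: [2, 7]
phi(14) = 14 * (1 - 1/2) * (1 - 1/7)
phi(14) = 6


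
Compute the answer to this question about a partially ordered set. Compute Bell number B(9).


B(n) = number of set partitions of an n-element set.
B(n) satisfies the recurrence: B(n+1) = sum_k C(n,k)*B(k).
B(9) = 21147


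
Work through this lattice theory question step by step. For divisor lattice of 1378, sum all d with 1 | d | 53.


Interval [1,53] in divisors of 1378: [1, 53]
Sum = 54


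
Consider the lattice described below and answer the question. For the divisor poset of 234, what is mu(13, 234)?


In a divisor lattice, mu(a,b) = mu(b/a) where mu is the classical Mobius function.
b/a = 234/13 = 18
Prime factorization of 18: primes [2, 3]
18 is not squarefree, so mu(18) = 0


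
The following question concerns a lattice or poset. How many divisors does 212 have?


Divisors of 212: [1, 2, 4, 53, 106, 212]
Count: 6


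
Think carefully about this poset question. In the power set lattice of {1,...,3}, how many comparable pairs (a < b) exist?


A comparable pair {a,b} has a < b or b < a in the order.
Count unordered pairs where one element is strictly below the other.
Examples: {{},{1}}, {{},{2}}, {{},{3}}, {{},{1,2}}, ...
Total comparable pairs: 19


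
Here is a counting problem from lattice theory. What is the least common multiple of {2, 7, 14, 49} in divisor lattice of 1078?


In a divisor lattice, join = lcm (least common multiple).
Compute lcm iteratively: start with first element, then lcm(current, next).
Elements: [2, 7, 14, 49]
lcm(2,7) = 14
lcm(14,14) = 14
lcm(14,49) = 98
Final lcm = 98


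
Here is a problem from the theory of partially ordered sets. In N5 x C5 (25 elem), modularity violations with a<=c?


Modular law: if a <= c then a v (b ^ c) = (a v b) ^ c.
Check all triples (a,b,c) with a <= c among 25 elements.
  e.g. a=(a,0), b=(c,0), c=(b,0): lhs=(a,0) != rhs=(b,0)
  e.g. a=(a,0), b=(c,1), c=(b,0): lhs=(a,0) != rhs=(b,0)
Total violating triples: 75


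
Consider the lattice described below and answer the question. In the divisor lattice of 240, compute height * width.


Height = length of longest chain minus 1; width = size of largest antichain.
A maximum chain: 1 | 5 | 15 | 30 | 60 | 120 | 240  (height 6).
A maximum antichain: {4, 6, 10, 15}  (width 4).
Product = 6 * 4 = 24


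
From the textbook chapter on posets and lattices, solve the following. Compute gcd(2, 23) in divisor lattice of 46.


In a divisor lattice, meet = gcd (greatest common divisor).
By Euclidean algorithm or factoring: gcd(2,23) = 1


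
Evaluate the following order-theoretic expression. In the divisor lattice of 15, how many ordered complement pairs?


Complement pair (a,b): a meet b = bottom, a join b = top.
Here: gcd(a,b)=1 and lcm(a,b)=15, i.e. a*b=15 with a,b coprime.
Pairs found: (1,15), (3,5), (5,3), (15,1)
Total ordered pairs: 4


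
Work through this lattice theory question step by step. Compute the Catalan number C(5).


C(n) = C(2n, n) / (n+1).
C(10, 5) = 252
C(5) = 252 / 6 = 42


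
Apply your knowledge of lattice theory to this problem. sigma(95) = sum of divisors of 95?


sigma(n) = sum of divisors.
Divisors of 95: [1, 5, 19, 95]
Sum = 120


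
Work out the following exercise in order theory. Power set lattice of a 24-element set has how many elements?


Power set = 2^n.
2^24 = 16777216


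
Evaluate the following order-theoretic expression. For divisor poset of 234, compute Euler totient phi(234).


phi(n) = n * prod_{p|n} (1 - 1/p).
Prime divisors of 234: [2, 3, 13]
phi(234) = 234 * (1 - 1/2) * (1 - 1/3) * (1 - 1/13)
phi(234) = 72


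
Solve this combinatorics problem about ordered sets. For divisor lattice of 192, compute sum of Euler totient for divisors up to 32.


Divisors of 192 up to 32: [1, 2, 3, 4, 6, 8, 12, 16, 24, 32]
phi values: [1, 1, 2, 2, 2, 4, 4, 8, 8, 16]
Sum = 48


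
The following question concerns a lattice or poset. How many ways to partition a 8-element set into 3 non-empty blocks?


S(n,k) = k*S(n-1,k) + S(n-1,k-1).
S(7,3) = 301, S(7,2) = 63
S(8,3) = 3*301 + 63 = 903 + 63
S(8,3) = 966


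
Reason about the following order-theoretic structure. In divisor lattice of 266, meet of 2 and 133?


In a divisor lattice, meet = gcd (greatest common divisor).
By Euclidean algorithm or factoring: gcd(2,133) = 1


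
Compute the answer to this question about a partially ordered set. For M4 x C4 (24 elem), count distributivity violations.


Distributive law: a ^ (b v c) = (a ^ b) v (a ^ c).
Check all 24^3 = 13824 ordered triples (a,b,c).
  e.g. a=(a1,0), b=(a2,0), c=(a3,0): lhs=(a1,0) != rhs=(0,0)
  e.g. a=(a1,0), b=(a2,0), c=(a3,1): lhs=(a1,0) != rhs=(0,0)
Total violating triples: 1536


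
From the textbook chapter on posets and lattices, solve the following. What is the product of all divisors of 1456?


Divisors of 1456: [1, 2, 4, 7, 8, 13, 14, 16, 26, 28, 52, 56, 91, 104, 112, 182, 208, 364, 728, 1456]
Product = n^(d(n)/2) = 1456^(20/2)
Product = 42816754991425141257901415858176


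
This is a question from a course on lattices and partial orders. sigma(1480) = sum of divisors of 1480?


sigma(n) = sum of divisors.
Divisors of 1480: [1, 2, 4, 5, 8, 10, 20, 37, 40, 74, 148, 185, 296, 370, 740, 1480]
Sum = 3420


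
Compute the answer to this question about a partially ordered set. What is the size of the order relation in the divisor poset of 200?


The order relation is {(a,b) : a <= b}, reflexive so it includes (a,a).
Examples: (1,1), (1,10), (1,100), (1,2), (1,20), ...
Total ordered pairs: 60


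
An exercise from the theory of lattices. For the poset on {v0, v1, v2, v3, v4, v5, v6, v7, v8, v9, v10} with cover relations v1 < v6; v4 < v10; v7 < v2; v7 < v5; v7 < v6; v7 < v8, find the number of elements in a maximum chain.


A chain is a totally ordered subset; we count the number of elements in a maximum chain.
Compute, for each element x, the size of the longest chain ending at x:
  v0: 1
  v1: 1
  v3: 1
  v4: 1
  v7: 1
  v9: 1
  ...
A maximum chain: v7 < v2
Number of elements in the longest chain: 2


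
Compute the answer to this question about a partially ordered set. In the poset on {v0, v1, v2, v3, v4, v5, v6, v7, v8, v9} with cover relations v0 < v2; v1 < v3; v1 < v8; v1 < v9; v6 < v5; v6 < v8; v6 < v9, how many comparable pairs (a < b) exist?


A comparable pair {a,b} has a < b or b < a in the order.
Count unordered pairs where one element is strictly below the other.
Examples: {v0,v2}, {v1,v3}, {v1,v8}, {v1,v9}, ...
Total comparable pairs: 7


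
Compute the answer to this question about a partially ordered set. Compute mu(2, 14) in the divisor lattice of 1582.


In a divisor lattice, mu(a,b) = mu(b/a) where mu is the classical Mobius function.
b/a = 14/2 = 7
Prime factorization of 7: primes [7]
7 is squarefree with 1 prime factor(s), so mu(7) = (-1)^1 = -1


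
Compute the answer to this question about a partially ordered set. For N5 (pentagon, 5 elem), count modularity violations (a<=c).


Modular law: if a <= c then a v (b ^ c) = (a v b) ^ c.
Check all triples (a,b,c) with a <= c among 5 elements.
  e.g. a=a, b=c, c=b: lhs=a != rhs=b
Total violating triples: 1


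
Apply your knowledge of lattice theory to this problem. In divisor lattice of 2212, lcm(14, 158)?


Join=lcm.
gcd(14,158)=2
lcm=1106


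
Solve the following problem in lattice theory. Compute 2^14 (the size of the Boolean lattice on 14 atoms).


Power set = 2^n.
2^14 = 16384


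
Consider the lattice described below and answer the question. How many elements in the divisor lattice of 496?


Divisors of 496: [1, 2, 4, 8, 16, 31, 62, 124, 248, 496]
Count: 10


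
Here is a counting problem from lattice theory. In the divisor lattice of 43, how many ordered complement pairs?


Complement pair (a,b): a meet b = bottom, a join b = top.
Here: gcd(a,b)=1 and lcm(a,b)=43, i.e. a*b=43 with a,b coprime.
Pairs found: (1,43), (43,1)
Total ordered pairs: 2


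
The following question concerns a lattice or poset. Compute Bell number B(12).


B(n) = number of set partitions of an n-element set.
B(n) satisfies the recurrence: B(n+1) = sum_k C(n,k)*B(k).
B(12) = 4213597


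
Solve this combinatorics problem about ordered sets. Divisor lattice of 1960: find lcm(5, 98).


In a divisor lattice, join = lcm (least common multiple).
gcd(5,98) = 1
lcm(5,98) = 5*98/gcd = 490/1 = 490


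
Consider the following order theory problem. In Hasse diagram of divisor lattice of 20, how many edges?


A cover relation a -< b holds when a < b with no c strictly between.
Cover relations:
  1 -< 2
  1 -< 5
  2 -< 4
  2 -< 10
  4 -< 20
  5 -< 10
  10 -< 20
Total: 7


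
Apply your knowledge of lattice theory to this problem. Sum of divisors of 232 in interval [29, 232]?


Interval [29,232] in divisors of 232: [29, 58, 116, 232]
Sum = 435


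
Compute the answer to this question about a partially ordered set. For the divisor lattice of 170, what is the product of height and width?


Height = length of longest chain minus 1; width = size of largest antichain.
A maximum chain: 1 | 17 | 85 | 170  (height 3).
A maximum antichain: {2, 5, 17}  (width 3).
Product = 3 * 3 = 9


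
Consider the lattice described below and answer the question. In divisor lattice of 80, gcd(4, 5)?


Meet=gcd.
gcd(4,5)=1


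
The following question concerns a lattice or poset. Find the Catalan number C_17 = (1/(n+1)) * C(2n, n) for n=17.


C(n) = C(2n, n) / (n+1).
C(34, 17) = 2333606220
C(17) = 2333606220 / 18 = 129644790


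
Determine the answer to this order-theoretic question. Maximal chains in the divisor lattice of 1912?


A maximal chain goes from the minimum element to a maximal element via cover relations.
Counting all min-to-max paths in the cover graph.
Total maximal chains: 4


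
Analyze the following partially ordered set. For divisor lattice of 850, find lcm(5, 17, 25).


In a divisor lattice, join = lcm (least common multiple).
Compute lcm iteratively: start with first element, then lcm(current, next).
Elements: [5, 17, 25]
lcm(5,17) = 85
lcm(85,25) = 425
Final lcm = 425


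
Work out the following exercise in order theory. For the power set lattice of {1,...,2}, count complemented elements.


An element a is complemented if some b has a meet b = bottom, a join b = top.
every subset A has complement S\A, so all elements are complemented.
Complemented elements: {}, {1}, {2}, {1,2}
Count: 4


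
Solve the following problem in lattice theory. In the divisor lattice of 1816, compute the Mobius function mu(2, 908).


In a divisor lattice, mu(a,b) = mu(b/a) where mu is the classical Mobius function.
b/a = 908/2 = 454
Prime factorization of 454: primes [2, 227]
454 is squarefree with 2 prime factor(s), so mu(454) = (-1)^2 = 1


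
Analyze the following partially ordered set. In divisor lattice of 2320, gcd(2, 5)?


Meet=gcd.
gcd(2,5)=1


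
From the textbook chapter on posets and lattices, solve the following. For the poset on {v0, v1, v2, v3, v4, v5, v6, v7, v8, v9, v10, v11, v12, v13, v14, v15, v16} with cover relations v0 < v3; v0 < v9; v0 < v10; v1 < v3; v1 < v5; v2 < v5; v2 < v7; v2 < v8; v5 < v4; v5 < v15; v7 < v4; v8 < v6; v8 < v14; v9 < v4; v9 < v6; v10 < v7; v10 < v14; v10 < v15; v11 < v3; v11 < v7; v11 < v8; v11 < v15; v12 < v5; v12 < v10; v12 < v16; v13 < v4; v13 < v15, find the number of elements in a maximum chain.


A chain is a totally ordered subset; we count the number of elements in a maximum chain.
Compute, for each element x, the size of the longest chain ending at x:
  v0: 1
  v1: 1
  v2: 1
  v11: 1
  v12: 1
  v13: 1
  ...
A maximum chain: v0 < v10 < v7 < v4
Number of elements in the longest chain: 4


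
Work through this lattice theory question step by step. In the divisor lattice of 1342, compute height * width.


Height = length of longest chain minus 1; width = size of largest antichain.
A maximum chain: 1 | 61 | 671 | 1342  (height 3).
A maximum antichain: {2, 11, 61}  (width 3).
Product = 3 * 3 = 9


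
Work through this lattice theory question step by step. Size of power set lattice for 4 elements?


Power set = 2^n.
2^4 = 16


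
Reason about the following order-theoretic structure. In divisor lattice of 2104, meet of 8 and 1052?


In a divisor lattice, meet = gcd (greatest common divisor).
By Euclidean algorithm or factoring: gcd(8,1052) = 4


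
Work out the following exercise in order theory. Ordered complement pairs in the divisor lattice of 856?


Complement pair (a,b): a meet b = bottom, a join b = top.
Here: gcd(a,b)=1 and lcm(a,b)=856, i.e. a*b=856 with a,b coprime.
Pairs found: (1,856), (8,107), (107,8), (856,1)
Total ordered pairs: 4


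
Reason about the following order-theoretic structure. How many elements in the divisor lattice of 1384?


Divisors of 1384: [1, 2, 4, 8, 173, 346, 692, 1384]
Count: 8


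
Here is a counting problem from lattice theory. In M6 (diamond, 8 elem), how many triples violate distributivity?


Distributive law: a ^ (b v c) = (a ^ b) v (a ^ c).
Check all 8^3 = 512 ordered triples (a,b,c).
  e.g. a=a1, b=a2, c=a3: lhs=a1 != rhs=0
  e.g. a=a1, b=a2, c=a4: lhs=a1 != rhs=0
Total violating triples: 120


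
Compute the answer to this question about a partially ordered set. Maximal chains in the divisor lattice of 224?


A maximal chain goes from the minimum element to a maximal element via cover relations.
Counting all min-to-max paths in the cover graph.
Total maximal chains: 6


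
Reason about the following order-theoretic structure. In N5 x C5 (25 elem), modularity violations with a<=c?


Modular law: if a <= c then a v (b ^ c) = (a v b) ^ c.
Check all triples (a,b,c) with a <= c among 25 elements.
  e.g. a=(a,0), b=(c,0), c=(b,0): lhs=(a,0) != rhs=(b,0)
  e.g. a=(a,0), b=(c,1), c=(b,0): lhs=(a,0) != rhs=(b,0)
Total violating triples: 75


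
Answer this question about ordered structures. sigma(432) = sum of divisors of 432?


sigma(n) = sum of divisors.
Divisors of 432: [1, 2, 3, 4, 6, 8, 9, 12, 16, 18, 24, 27, 36, 48, 54, 72, 108, 144, 216, 432]
Sum = 1240


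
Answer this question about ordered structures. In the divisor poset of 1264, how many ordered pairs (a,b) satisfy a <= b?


The order relation is {(a,b) : a <= b}, reflexive so it includes (a,a).
Examples: (1,1), (1,1264), (1,158), (1,16), (1,2), ...
Total ordered pairs: 45


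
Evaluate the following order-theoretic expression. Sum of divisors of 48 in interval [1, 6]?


Interval [1,6] in divisors of 48: [1, 2, 3, 6]
Sum = 12


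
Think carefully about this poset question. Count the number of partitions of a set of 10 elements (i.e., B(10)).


B(n) = number of set partitions of an n-element set.
B(n) satisfies the recurrence: B(n+1) = sum_k C(n,k)*B(k).
B(10) = 115975


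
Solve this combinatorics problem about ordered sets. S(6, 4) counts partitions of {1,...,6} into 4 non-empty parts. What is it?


S(n,k) = k*S(n-1,k) + S(n-1,k-1).
S(5,4) = 10, S(5,3) = 25
S(6,4) = 4*10 + 25 = 40 + 25
S(6,4) = 65


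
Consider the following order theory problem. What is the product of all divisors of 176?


Divisors of 176: [1, 2, 4, 8, 11, 16, 22, 44, 88, 176]
Product = n^(d(n)/2) = 176^(10/2)
Product = 168874213376


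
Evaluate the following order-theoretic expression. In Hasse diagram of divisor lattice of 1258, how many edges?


A cover relation a -< b holds when a < b with no c strictly between.
Cover relations:
  1 -< 2
  1 -< 17
  1 -< 37
  2 -< 34
  2 -< 74
  17 -< 34
  17 -< 629
  34 -< 1258
  ...4 more
Total: 12


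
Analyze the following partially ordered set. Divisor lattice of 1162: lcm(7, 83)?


Join=lcm.
gcd(7,83)=1
lcm=581


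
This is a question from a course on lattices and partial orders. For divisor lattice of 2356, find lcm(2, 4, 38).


In a divisor lattice, join = lcm (least common multiple).
Compute lcm iteratively: start with first element, then lcm(current, next).
Elements: [2, 4, 38]
lcm(2,4) = 4
lcm(4,38) = 76
Final lcm = 76


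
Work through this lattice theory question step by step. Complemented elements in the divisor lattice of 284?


An element a is complemented if some b has a meet b = bottom, a join b = top.
a is complemented iff gcd(a, n/a)=1, i.e. a is a unitary divisor of 284.
Complemented elements: 1, 4, 71, 284
Count: 4


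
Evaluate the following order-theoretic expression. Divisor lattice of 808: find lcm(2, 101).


In a divisor lattice, join = lcm (least common multiple).
gcd(2,101) = 1
lcm(2,101) = 2*101/gcd = 202/1 = 202


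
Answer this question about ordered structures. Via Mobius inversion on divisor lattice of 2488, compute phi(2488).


phi(n) = n * prod_{p|n} (1 - 1/p).
Prime divisors of 2488: [2, 311]
phi(2488) = 2488 * (1 - 1/2) * (1 - 1/311)
phi(2488) = 1240


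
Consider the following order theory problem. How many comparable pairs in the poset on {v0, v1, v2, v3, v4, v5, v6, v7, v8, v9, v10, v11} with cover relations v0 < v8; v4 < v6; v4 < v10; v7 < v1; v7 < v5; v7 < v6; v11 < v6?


A comparable pair {a,b} has a < b or b < a in the order.
Count unordered pairs where one element is strictly below the other.
Examples: {v0,v8}, {v1,v7}, {v4,v6}, {v4,v10}, ...
Total comparable pairs: 7


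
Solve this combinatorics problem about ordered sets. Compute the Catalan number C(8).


C(n) = C(2n, n) / (n+1).
C(16, 8) = 12870
C(8) = 12870 / 9 = 1430


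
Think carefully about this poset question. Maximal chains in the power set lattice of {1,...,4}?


A maximal chain goes from the minimum element to a maximal element via cover relations.
Counting all min-to-max paths in the cover graph.
Total maximal chains: 24


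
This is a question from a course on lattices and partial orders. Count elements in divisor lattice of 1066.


Divisors of 1066: [1, 2, 13, 26, 41, 82, 533, 1066]
Count: 8


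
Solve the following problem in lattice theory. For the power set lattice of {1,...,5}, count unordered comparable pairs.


A comparable pair {a,b} has a < b or b < a in the order.
Count unordered pairs where one element is strictly below the other.
Examples: {{},{1}}, {{},{2}}, {{},{3}}, {{},{4}}, ...
Total comparable pairs: 211


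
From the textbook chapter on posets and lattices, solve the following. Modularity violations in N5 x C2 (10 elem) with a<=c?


Modular law: if a <= c then a v (b ^ c) = (a v b) ^ c.
Check all triples (a,b,c) with a <= c among 10 elements.
  e.g. a=(a,0), b=(c,0), c=(b,0): lhs=(a,0) != rhs=(b,0)
  e.g. a=(a,0), b=(c,1), c=(b,0): lhs=(a,0) != rhs=(b,0)
Total violating triples: 6


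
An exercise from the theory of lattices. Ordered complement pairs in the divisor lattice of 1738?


Complement pair (a,b): a meet b = bottom, a join b = top.
Here: gcd(a,b)=1 and lcm(a,b)=1738, i.e. a*b=1738 with a,b coprime.
Pairs found: (1,1738), (2,869), (11,158), (22,79), ... (4 more)
Total ordered pairs: 8


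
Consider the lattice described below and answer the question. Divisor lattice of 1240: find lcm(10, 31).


In a divisor lattice, join = lcm (least common multiple).
gcd(10,31) = 1
lcm(10,31) = 10*31/gcd = 310/1 = 310


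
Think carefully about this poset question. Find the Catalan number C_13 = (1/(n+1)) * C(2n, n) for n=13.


C(n) = C(2n, n) / (n+1).
C(26, 13) = 10400600
C(13) = 10400600 / 14 = 742900


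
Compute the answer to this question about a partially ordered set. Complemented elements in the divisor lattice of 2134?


An element a is complemented if some b has a meet b = bottom, a join b = top.
a is complemented iff gcd(a, n/a)=1, i.e. a is a unitary divisor of 2134.
Complemented elements: 1, 2, 11, 22, 97, 194, ... (2 more)
Count: 8


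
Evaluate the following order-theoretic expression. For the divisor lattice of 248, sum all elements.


sigma(n) = sum of divisors.
Divisors of 248: [1, 2, 4, 8, 31, 62, 124, 248]
Sum = 480


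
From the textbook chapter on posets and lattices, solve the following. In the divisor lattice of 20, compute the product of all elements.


Divisors of 20: [1, 2, 4, 5, 10, 20]
Product = n^(d(n)/2) = 20^(6/2)
Product = 8000


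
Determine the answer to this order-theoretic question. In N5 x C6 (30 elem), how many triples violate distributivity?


Distributive law: a ^ (b v c) = (a ^ b) v (a ^ c).
Check all 30^3 = 27000 ordered triples (a,b,c).
  e.g. a=(b,0), b=(a,0), c=(c,0): lhs=(b,0) != rhs=(a,0)
  e.g. a=(b,0), b=(a,0), c=(c,1): lhs=(b,0) != rhs=(a,0)
Total violating triples: 432


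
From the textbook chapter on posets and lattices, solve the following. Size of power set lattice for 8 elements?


Power set = 2^n.
2^8 = 256


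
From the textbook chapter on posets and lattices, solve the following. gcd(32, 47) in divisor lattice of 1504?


Meet=gcd.
gcd(32,47)=1


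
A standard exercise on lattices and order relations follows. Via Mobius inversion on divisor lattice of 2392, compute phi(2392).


phi(n) = n * prod_{p|n} (1 - 1/p).
Prime divisors of 2392: [2, 13, 23]
phi(2392) = 2392 * (1 - 1/2) * (1 - 1/13) * (1 - 1/23)
phi(2392) = 1056


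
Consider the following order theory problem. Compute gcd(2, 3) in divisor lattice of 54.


In a divisor lattice, meet = gcd (greatest common divisor).
By Euclidean algorithm or factoring: gcd(2,3) = 1


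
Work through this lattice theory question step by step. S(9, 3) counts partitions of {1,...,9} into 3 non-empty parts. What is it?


S(n,k) = k*S(n-1,k) + S(n-1,k-1).
S(8,3) = 966, S(8,2) = 127
S(9,3) = 3*966 + 127 = 2898 + 127
S(9,3) = 3025


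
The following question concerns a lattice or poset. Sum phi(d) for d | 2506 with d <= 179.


Divisors of 2506 up to 179: [1, 2, 7, 14, 179]
phi values: [1, 1, 6, 6, 178]
Sum = 192


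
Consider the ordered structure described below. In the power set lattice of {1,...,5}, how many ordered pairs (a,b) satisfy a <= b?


The order relation is {(a,b) : a <= b}, reflexive so it includes (a,a).
Examples: ({},{}), ({},{1,2}), ({},{1,2,3}), ({},{1,2,3,4}), ({},{1,2,3,4,5}), ...
Total ordered pairs: 243


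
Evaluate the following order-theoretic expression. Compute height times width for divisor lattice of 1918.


Height = length of longest chain minus 1; width = size of largest antichain.
A maximum chain: 1 | 137 | 959 | 1918  (height 3).
A maximum antichain: {2, 7, 137}  (width 3).
Product = 3 * 3 = 9


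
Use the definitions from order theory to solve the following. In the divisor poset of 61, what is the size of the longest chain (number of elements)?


A chain is a totally ordered subset; we count the number of elements in a maximum chain.
Compute, for each element x, the size of the longest chain ending at x:
  1: 1
  61: 2
A maximum chain: 1 < 61
Number of elements in the longest chain: 2


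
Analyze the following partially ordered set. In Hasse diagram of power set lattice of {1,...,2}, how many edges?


A cover relation a -< b holds when a < b with no c strictly between.
Cover relations:
  {} -< {1}
  {} -< {2}
  {1} -< {1,2}
  {2} -< {1,2}
Total: 4


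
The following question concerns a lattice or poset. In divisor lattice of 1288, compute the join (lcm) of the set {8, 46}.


In a divisor lattice, join = lcm (least common multiple).
Compute lcm iteratively: start with first element, then lcm(current, next).
Elements: [8, 46]
lcm(8,46) = 184
Final lcm = 184


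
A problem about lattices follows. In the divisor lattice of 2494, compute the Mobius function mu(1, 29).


In a divisor lattice, mu(a,b) = mu(b/a) where mu is the classical Mobius function.
b/a = 29/1 = 29
Prime factorization of 29: primes [29]
29 is squarefree with 1 prime factor(s), so mu(29) = (-1)^1 = -1


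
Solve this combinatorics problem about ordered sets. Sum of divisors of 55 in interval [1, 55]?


Interval [1,55] in divisors of 55: [1, 5, 11, 55]
Sum = 72


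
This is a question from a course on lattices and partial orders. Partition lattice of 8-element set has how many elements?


B(n) = number of set partitions of an n-element set.
B(n) satisfies the recurrence: B(n+1) = sum_k C(n,k)*B(k).
B(8) = 4140


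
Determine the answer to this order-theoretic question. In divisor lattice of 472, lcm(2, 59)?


Join=lcm.
gcd(2,59)=1
lcm=118


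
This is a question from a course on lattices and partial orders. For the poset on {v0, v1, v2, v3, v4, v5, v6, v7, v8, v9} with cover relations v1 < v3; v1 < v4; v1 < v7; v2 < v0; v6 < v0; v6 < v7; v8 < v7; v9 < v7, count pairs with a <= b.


The order relation is {(a,b) : a <= b}, reflexive so it includes (a,a).
Examples: (v0,v0), (v1,v1), (v1,v3), (v1,v4), (v1,v7), ...
Total ordered pairs: 18


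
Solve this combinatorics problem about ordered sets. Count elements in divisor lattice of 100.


Divisors of 100: [1, 2, 4, 5, 10, 20, 25, 50, 100]
Count: 9


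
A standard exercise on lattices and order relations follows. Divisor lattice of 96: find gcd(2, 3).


In a divisor lattice, meet = gcd (greatest common divisor).
By Euclidean algorithm or factoring: gcd(2,3) = 1


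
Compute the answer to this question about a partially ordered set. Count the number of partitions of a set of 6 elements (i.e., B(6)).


B(n) = number of set partitions of an n-element set.
B(n) satisfies the recurrence: B(n+1) = sum_k C(n,k)*B(k).
B(6) = 203
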